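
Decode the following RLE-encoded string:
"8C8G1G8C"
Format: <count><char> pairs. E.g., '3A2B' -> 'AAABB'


Expanding each <count><char> pair:
  8C -> 'CCCCCCCC'
  8G -> 'GGGGGGGG'
  1G -> 'G'
  8C -> 'CCCCCCCC'

Decoded = CCCCCCCCGGGGGGGGGCCCCCCCC


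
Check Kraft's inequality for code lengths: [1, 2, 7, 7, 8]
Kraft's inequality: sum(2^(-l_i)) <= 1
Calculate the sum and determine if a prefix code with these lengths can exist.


Sum = 2^(-1) + 2^(-2) + 2^(-7) + 2^(-7) + 2^(-8)
    = 0.5 + 0.25 + 0.0078125 + 0.0078125 + 0.00390625
    = 197/256 = 0.76953125
Since 0.76953125 <= 1, Kraft's inequality IS satisfied.
A prefix code with these lengths CAN exist.

Kraft sum = 0.76953125. Satisfied.


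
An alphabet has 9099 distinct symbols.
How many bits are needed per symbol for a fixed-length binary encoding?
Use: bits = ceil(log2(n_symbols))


log2(9099) = 13.1515
Bracket: 2^13 = 8192 < 9099 <= 2^14 = 16384
So ceil(log2(9099)) = 14

bits = ceil(log2(9099)) = ceil(13.1515) = 14 bits


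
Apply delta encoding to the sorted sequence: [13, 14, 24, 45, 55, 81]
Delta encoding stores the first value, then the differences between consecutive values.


First value: 13
Deltas:
  14 - 13 = 1
  24 - 14 = 10
  45 - 24 = 21
  55 - 45 = 10
  81 - 55 = 26


Delta encoded: [13, 1, 10, 21, 10, 26]


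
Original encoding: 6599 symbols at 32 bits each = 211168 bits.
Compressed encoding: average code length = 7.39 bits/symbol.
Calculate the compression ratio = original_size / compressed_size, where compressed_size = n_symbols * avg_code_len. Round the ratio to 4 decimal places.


original_size = n_symbols * orig_bits = 6599 * 32 = 211168 bits
compressed_size = n_symbols * avg_code_len = 6599 * 7.39 = 48766.61 bits
ratio = original_size / compressed_size = 211168 / 48766.61 = 4.3302

Compression ratio = 4.3302


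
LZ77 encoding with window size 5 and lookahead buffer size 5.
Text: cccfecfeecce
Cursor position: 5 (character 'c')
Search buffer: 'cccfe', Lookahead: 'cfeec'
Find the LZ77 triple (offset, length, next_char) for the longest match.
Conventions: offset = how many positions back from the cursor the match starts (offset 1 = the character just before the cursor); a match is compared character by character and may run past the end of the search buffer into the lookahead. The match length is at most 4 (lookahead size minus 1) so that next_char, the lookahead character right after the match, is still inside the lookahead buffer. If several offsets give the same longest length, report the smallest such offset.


Try each offset into the search buffer:
  offset=1 (pos 4, char 'e'): match length 0
  offset=2 (pos 3, char 'f'): match length 0
  offset=3 (pos 2, char 'c'): match length 3
  offset=4 (pos 1, char 'c'): match length 1
  offset=5 (pos 0, char 'c'): match length 1
Longest match has length 3 at offset 3.
next_char = character at position 5 + 3 = 8 -> 'e'

Best match: offset=3, length=3 (matching 'cfe' starting at position 2)
LZ77 triple: (3, 3, 'e')


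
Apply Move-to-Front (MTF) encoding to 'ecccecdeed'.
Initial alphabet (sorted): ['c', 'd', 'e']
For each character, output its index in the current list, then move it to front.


MTF encoding:
'e': index 2 in ['c', 'd', 'e'] -> ['e', 'c', 'd']
'c': index 1 in ['e', 'c', 'd'] -> ['c', 'e', 'd']
'c': index 0 in ['c', 'e', 'd'] -> ['c', 'e', 'd']
'c': index 0 in ['c', 'e', 'd'] -> ['c', 'e', 'd']
'e': index 1 in ['c', 'e', 'd'] -> ['e', 'c', 'd']
'c': index 1 in ['e', 'c', 'd'] -> ['c', 'e', 'd']
'd': index 2 in ['c', 'e', 'd'] -> ['d', 'c', 'e']
'e': index 2 in ['d', 'c', 'e'] -> ['e', 'd', 'c']
'e': index 0 in ['e', 'd', 'c'] -> ['e', 'd', 'c']
'd': index 1 in ['e', 'd', 'c'] -> ['d', 'e', 'c']


Output: [2, 1, 0, 0, 1, 1, 2, 2, 0, 1]


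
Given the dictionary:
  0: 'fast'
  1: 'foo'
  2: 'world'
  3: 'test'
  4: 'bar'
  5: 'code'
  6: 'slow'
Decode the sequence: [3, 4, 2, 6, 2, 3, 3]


Look up each index in the dictionary:
  3 -> 'test'
  4 -> 'bar'
  2 -> 'world'
  6 -> 'slow'
  2 -> 'world'
  3 -> 'test'
  3 -> 'test'

Decoded: "test bar world slow world test test"


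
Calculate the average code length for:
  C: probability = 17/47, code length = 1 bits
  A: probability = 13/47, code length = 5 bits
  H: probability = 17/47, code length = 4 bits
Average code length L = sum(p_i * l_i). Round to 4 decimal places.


Weighted contributions p_i * l_i:
  C: (17/47) * 1 = 17/47
  A: (13/47) * 5 = 65/47
  H: (17/47) * 4 = 68/47
Sum = (17 + 65 + 68)/47 = 150/47

L = 150/47 = 3.1915 bits/symbol


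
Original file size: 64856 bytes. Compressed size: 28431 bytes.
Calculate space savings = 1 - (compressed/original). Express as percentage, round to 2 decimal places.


ratio = compressed/original = 28431/64856 = 0.438371
savings = 1 - ratio = 1 - 0.438371 = 0.561629
as a percentage: 0.561629 * 100 = 56.16%

Space savings = 1 - 28431/64856 = 56.16%


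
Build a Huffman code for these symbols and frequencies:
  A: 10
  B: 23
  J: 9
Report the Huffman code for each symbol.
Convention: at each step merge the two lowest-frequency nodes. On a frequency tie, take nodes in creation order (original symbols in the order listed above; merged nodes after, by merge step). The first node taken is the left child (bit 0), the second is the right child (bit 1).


Huffman tree construction:
Step 1: Merge J(9) + A(10) = 19
Step 2: Merge (J+A)(19) + B(23) = 42
Read each symbol's code off the tree from the root (left child = 0, right child = 1).

Codes:
  A: 01 (length 2)
  B: 1 (length 1)
  J: 00 (length 2)
Average code length: 61/42 = 1.4524 bits/symbol


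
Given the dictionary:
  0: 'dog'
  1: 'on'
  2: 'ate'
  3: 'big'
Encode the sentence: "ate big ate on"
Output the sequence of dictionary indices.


Look up each word in the dictionary:
  'ate' -> 2
  'big' -> 3
  'ate' -> 2
  'on' -> 1

Encoded: [2, 3, 2, 1]


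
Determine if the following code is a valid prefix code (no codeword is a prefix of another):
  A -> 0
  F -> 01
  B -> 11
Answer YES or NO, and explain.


Checking each pair (does one codeword prefix another?):
  A='0' vs F='01': prefix -- VIOLATION

NO -- this is NOT a valid prefix code. A (0) is a prefix of F (01).


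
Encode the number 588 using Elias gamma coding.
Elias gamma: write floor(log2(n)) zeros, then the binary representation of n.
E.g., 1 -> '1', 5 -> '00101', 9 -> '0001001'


num_bits = floor(log2(588)) + 1 = 10
leading_zeros = num_bits - 1 = 9
binary(588) = 1001001100

Elias gamma(588) = '000000000' + '1001001100' = 0000000001001001100 (19 bits)


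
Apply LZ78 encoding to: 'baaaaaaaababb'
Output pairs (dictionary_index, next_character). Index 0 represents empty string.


LZ78 encoding steps:
Dictionary: {0: ''}
Step 1: w='' (idx 0), next='b' -> output (0, 'b'), add 'b' as idx 1
Step 2: w='' (idx 0), next='a' -> output (0, 'a'), add 'a' as idx 2
Step 3: w='a' (idx 2), next='a' -> output (2, 'a'), add 'aa' as idx 3
Step 4: w='aa' (idx 3), next='a' -> output (3, 'a'), add 'aaa' as idx 4
Step 5: w='aa' (idx 3), next='b' -> output (3, 'b'), add 'aab' as idx 5
Step 6: w='a' (idx 2), next='b' -> output (2, 'b'), add 'ab' as idx 6
Step 7: w='b' (idx 1), end of input -> output (1, '')


Encoded: [(0, 'b'), (0, 'a'), (2, 'a'), (3, 'a'), (3, 'b'), (2, 'b'), (1, '')]


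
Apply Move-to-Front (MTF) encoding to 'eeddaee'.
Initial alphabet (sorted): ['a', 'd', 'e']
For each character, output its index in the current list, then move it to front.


MTF encoding:
'e': index 2 in ['a', 'd', 'e'] -> ['e', 'a', 'd']
'e': index 0 in ['e', 'a', 'd'] -> ['e', 'a', 'd']
'd': index 2 in ['e', 'a', 'd'] -> ['d', 'e', 'a']
'd': index 0 in ['d', 'e', 'a'] -> ['d', 'e', 'a']
'a': index 2 in ['d', 'e', 'a'] -> ['a', 'd', 'e']
'e': index 2 in ['a', 'd', 'e'] -> ['e', 'a', 'd']
'e': index 0 in ['e', 'a', 'd'] -> ['e', 'a', 'd']


Output: [2, 0, 2, 0, 2, 2, 0]


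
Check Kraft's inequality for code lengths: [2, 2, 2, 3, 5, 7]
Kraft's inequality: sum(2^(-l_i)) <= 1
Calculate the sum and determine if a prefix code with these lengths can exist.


Sum = 2^(-2) + 2^(-2) + 2^(-2) + 2^(-3) + 2^(-5) + 2^(-7)
    = 0.25 + 0.25 + 0.25 + 0.125 + 0.03125 + 0.0078125
    = 117/128 = 0.9140625
Since 0.9140625 <= 1, Kraft's inequality IS satisfied.
A prefix code with these lengths CAN exist.

Kraft sum = 0.9140625. Satisfied.


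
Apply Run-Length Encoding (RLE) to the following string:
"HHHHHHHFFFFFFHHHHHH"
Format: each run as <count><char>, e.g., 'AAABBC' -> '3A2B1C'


Scanning runs left to right:
  i=0: run of 'H' x 7 -> '7H'
  i=7: run of 'F' x 6 -> '6F'
  i=13: run of 'H' x 6 -> '6H'

RLE = 7H6F6H


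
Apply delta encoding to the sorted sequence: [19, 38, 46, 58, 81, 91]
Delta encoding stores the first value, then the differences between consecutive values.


First value: 19
Deltas:
  38 - 19 = 19
  46 - 38 = 8
  58 - 46 = 12
  81 - 58 = 23
  91 - 81 = 10


Delta encoded: [19, 19, 8, 12, 23, 10]


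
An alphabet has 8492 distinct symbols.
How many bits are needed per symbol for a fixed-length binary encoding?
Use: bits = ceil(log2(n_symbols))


log2(8492) = 13.0519
Bracket: 2^13 = 8192 < 8492 <= 2^14 = 16384
So ceil(log2(8492)) = 14

bits = ceil(log2(8492)) = ceil(13.0519) = 14 bits


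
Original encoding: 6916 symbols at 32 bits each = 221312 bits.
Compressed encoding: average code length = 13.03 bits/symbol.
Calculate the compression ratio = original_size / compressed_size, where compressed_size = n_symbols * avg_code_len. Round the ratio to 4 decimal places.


original_size = n_symbols * orig_bits = 6916 * 32 = 221312 bits
compressed_size = n_symbols * avg_code_len = 6916 * 13.03 = 90115.48 bits
ratio = original_size / compressed_size = 221312 / 90115.48 = 2.4559

Compression ratio = 2.4559


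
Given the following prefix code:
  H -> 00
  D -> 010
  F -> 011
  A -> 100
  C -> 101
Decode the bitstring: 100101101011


Decoding step by step:
Bits 100 -> A
Bits 101 -> C
Bits 101 -> C
Bits 011 -> F


Decoded message: ACCF


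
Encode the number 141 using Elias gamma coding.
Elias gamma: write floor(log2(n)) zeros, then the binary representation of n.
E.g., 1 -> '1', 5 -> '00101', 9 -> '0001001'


num_bits = floor(log2(141)) + 1 = 8
leading_zeros = num_bits - 1 = 7
binary(141) = 10001101

Elias gamma(141) = '0000000' + '10001101' = 000000010001101 (15 bits)


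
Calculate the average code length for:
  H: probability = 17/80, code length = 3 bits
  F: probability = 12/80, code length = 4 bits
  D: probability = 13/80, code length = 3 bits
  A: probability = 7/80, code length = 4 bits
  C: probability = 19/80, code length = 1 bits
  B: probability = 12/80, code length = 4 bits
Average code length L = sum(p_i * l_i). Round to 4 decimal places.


Weighted contributions p_i * l_i:
  H: (17/80) * 3 = 51/80
  F: (12/80) * 4 = 48/80
  D: (13/80) * 3 = 39/80
  A: (7/80) * 4 = 28/80
  C: (19/80) * 1 = 19/80
  B: (12/80) * 4 = 48/80
Sum = (51 + 48 + 39 + 28 + 19 + 48)/80 = 233/80

L = 233/80 = 2.9125 bits/symbol


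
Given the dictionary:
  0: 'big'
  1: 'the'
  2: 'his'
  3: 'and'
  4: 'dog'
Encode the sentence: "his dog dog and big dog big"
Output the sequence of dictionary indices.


Look up each word in the dictionary:
  'his' -> 2
  'dog' -> 4
  'dog' -> 4
  'and' -> 3
  'big' -> 0
  'dog' -> 4
  'big' -> 0

Encoded: [2, 4, 4, 3, 0, 4, 0]


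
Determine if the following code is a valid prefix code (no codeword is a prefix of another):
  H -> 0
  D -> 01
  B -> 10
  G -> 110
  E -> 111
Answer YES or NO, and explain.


Checking each pair (does one codeword prefix another?):
  H='0' vs D='01': prefix -- VIOLATION

NO -- this is NOT a valid prefix code. H (0) is a prefix of D (01).


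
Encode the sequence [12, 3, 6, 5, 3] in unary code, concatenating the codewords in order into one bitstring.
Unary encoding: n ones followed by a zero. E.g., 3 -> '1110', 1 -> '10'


Encode each number as n ones followed by a terminating 0:
  12 -> 1111111111110 (13 bits)
  3 -> 1110 (4 bits)
  6 -> 1111110 (7 bits)
  5 -> 111110 (6 bits)
  3 -> 1110 (4 bits)
Total length = 13 + 4 + 7 + 6 + 4 = 34 bits.

Unary([12, 3, 6, 5, 3]) = 1111111111110111011111101111101110 (34 bits)


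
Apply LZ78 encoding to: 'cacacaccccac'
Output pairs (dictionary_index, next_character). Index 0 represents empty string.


LZ78 encoding steps:
Dictionary: {0: ''}
Step 1: w='' (idx 0), next='c' -> output (0, 'c'), add 'c' as idx 1
Step 2: w='' (idx 0), next='a' -> output (0, 'a'), add 'a' as idx 2
Step 3: w='c' (idx 1), next='a' -> output (1, 'a'), add 'ca' as idx 3
Step 4: w='ca' (idx 3), next='c' -> output (3, 'c'), add 'cac' as idx 4
Step 5: w='c' (idx 1), next='c' -> output (1, 'c'), add 'cc' as idx 5
Step 6: w='cac' (idx 4), end of input -> output (4, '')


Encoded: [(0, 'c'), (0, 'a'), (1, 'a'), (3, 'c'), (1, 'c'), (4, '')]


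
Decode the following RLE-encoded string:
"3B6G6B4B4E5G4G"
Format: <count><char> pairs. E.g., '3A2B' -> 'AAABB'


Expanding each <count><char> pair:
  3B -> 'BBB'
  6G -> 'GGGGGG'
  6B -> 'BBBBBB'
  4B -> 'BBBB'
  4E -> 'EEEE'
  5G -> 'GGGGG'
  4G -> 'GGGG'

Decoded = BBBGGGGGGBBBBBBBBBBEEEEGGGGGGGGG


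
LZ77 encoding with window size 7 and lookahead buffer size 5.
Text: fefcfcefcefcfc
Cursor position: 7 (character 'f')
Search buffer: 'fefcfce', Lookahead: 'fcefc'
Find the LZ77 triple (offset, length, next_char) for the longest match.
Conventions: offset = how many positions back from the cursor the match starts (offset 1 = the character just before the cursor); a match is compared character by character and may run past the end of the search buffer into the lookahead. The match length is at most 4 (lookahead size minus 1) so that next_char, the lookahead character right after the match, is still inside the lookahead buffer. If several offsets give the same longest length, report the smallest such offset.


Try each offset into the search buffer:
  offset=1 (pos 6, char 'e'): match length 0
  offset=2 (pos 5, char 'c'): match length 0
  offset=3 (pos 4, char 'f'): match length 4
  offset=4 (pos 3, char 'c'): match length 0
  offset=5 (pos 2, char 'f'): match length 2
  offset=6 (pos 1, char 'e'): match length 0
  offset=7 (pos 0, char 'f'): match length 1
Longest match has length 4 at offset 3.
next_char = character at position 7 + 4 = 11 -> 'c'

Best match: offset=3, length=4 (matching 'fcef' starting at position 4)
LZ77 triple: (3, 4, 'c')


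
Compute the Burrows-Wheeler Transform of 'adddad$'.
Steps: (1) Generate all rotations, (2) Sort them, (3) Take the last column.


Rotations (sorted):
  0: $adddad -> last char: d
  1: ad$addd -> last char: d
  2: adddad$ -> last char: $
  3: d$addda -> last char: a
  4: dad$add -> last char: d
  5: ddad$ad -> last char: d
  6: dddad$a -> last char: a


BWT = dd$adda


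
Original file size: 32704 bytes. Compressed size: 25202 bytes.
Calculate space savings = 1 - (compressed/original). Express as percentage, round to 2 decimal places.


ratio = compressed/original = 25202/32704 = 0.770609
savings = 1 - ratio = 1 - 0.770609 = 0.229391
as a percentage: 0.229391 * 100 = 22.94%

Space savings = 1 - 25202/32704 = 22.94%


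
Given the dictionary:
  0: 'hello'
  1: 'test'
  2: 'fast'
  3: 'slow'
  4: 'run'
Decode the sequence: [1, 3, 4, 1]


Look up each index in the dictionary:
  1 -> 'test'
  3 -> 'slow'
  4 -> 'run'
  1 -> 'test'

Decoded: "test slow run test"


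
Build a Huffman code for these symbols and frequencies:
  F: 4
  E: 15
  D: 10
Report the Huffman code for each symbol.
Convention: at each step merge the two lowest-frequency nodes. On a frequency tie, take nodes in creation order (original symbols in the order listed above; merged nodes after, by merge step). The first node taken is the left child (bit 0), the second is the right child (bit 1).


Huffman tree construction:
Step 1: Merge F(4) + D(10) = 14
Step 2: Merge (F+D)(14) + E(15) = 29
Read each symbol's code off the tree from the root (left child = 0, right child = 1).

Codes:
  F: 00 (length 2)
  E: 1 (length 1)
  D: 01 (length 2)
Average code length: 43/29 = 1.4828 bits/symbol


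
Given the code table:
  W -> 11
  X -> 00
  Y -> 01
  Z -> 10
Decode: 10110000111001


Decoding:
10 -> Z
11 -> W
00 -> X
00 -> X
11 -> W
10 -> Z
01 -> Y


Result: ZWXXWZY


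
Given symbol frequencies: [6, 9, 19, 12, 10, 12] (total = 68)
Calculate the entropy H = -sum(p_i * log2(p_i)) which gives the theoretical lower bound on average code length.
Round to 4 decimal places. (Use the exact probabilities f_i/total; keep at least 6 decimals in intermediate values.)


Per-symbol terms -p_i * log2(p_i) with p_i = f_i/68:
  p = 6/68 = 0.088235: log2(p) = -3.502500, -p*log2(p) = 0.309044
  p = 9/68 = 0.132353: log2(p) = -2.917538, -p*log2(p) = 0.386145
  p = 19/68 = 0.279412: log2(p) = -1.839535, -p*log2(p) = 0.513988
  p = 12/68 = 0.176471: log2(p) = -2.502500, -p*log2(p) = 0.441618
  p = 10/68 = 0.147059: log2(p) = -2.765535, -p*log2(p) = 0.406696
  p = 12/68 = 0.176471: log2(p) = -2.502500, -p*log2(p) = 0.441618
H = 0.309044 + 0.386145 + 0.513988 + 0.441618 + 0.406696 + 0.441618 = 2.499109

H = 2.4991 bits/symbol


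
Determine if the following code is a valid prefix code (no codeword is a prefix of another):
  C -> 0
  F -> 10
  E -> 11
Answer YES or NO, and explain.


Checking each pair (does one codeword prefix another?):
  C='0' vs F='10': no prefix
  C='0' vs E='11': no prefix
  F='10' vs C='0': no prefix
  F='10' vs E='11': no prefix
  E='11' vs C='0': no prefix
  E='11' vs F='10': no prefix
No violation found over all pairs.

YES -- this is a valid prefix code. No codeword is a prefix of any other codeword.


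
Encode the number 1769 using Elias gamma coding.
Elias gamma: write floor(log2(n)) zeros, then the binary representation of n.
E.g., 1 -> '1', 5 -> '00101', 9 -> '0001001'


num_bits = floor(log2(1769)) + 1 = 11
leading_zeros = num_bits - 1 = 10
binary(1769) = 11011101001

Elias gamma(1769) = '0000000000' + '11011101001' = 000000000011011101001 (21 bits)


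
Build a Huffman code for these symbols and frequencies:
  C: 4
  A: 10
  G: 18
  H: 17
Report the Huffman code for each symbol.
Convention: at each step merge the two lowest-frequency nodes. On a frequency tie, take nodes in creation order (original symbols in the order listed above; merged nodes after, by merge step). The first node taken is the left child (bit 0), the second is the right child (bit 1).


Huffman tree construction:
Step 1: Merge C(4) + A(10) = 14
Step 2: Merge (C+A)(14) + H(17) = 31
Step 3: Merge G(18) + ((C+A)+H)(31) = 49
Read each symbol's code off the tree from the root (left child = 0, right child = 1).

Codes:
  C: 100 (length 3)
  A: 101 (length 3)
  G: 0 (length 1)
  H: 11 (length 2)
Average code length: 94/49 = 1.9184 bits/symbol


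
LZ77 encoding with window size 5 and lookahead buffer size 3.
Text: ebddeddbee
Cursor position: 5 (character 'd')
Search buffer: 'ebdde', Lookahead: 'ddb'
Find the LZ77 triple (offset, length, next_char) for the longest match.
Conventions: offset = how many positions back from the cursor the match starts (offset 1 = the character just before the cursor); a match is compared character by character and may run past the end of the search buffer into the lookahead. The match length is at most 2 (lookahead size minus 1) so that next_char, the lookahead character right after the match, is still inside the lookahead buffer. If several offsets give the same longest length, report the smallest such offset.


Try each offset into the search buffer:
  offset=1 (pos 4, char 'e'): match length 0
  offset=2 (pos 3, char 'd'): match length 1
  offset=3 (pos 2, char 'd'): match length 2
  offset=4 (pos 1, char 'b'): match length 0
  offset=5 (pos 0, char 'e'): match length 0
Longest match has length 2 at offset 3.
next_char = character at position 5 + 2 = 7 -> 'b'

Best match: offset=3, length=2 (matching 'dd' starting at position 2)
LZ77 triple: (3, 2, 'b')


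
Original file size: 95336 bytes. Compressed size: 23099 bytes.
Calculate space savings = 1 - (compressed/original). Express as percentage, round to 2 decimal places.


ratio = compressed/original = 23099/95336 = 0.24229
savings = 1 - ratio = 1 - 0.24229 = 0.75771
as a percentage: 0.75771 * 100 = 75.77%

Space savings = 1 - 23099/95336 = 75.77%


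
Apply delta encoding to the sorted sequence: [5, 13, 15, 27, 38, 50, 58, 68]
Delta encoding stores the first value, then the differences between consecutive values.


First value: 5
Deltas:
  13 - 5 = 8
  15 - 13 = 2
  27 - 15 = 12
  38 - 27 = 11
  50 - 38 = 12
  58 - 50 = 8
  68 - 58 = 10


Delta encoded: [5, 8, 2, 12, 11, 12, 8, 10]


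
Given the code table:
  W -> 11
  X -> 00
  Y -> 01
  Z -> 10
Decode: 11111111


Decoding:
11 -> W
11 -> W
11 -> W
11 -> W


Result: WWWW


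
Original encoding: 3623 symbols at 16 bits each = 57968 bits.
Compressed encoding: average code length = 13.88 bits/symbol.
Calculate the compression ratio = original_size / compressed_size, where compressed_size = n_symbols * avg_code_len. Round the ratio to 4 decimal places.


original_size = n_symbols * orig_bits = 3623 * 16 = 57968 bits
compressed_size = n_symbols * avg_code_len = 3623 * 13.88 = 50287.24 bits
ratio = original_size / compressed_size = 57968 / 50287.24 = 1.1527

Compression ratio = 1.1527


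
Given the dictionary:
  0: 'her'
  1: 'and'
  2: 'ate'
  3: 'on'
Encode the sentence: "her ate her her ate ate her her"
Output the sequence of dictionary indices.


Look up each word in the dictionary:
  'her' -> 0
  'ate' -> 2
  'her' -> 0
  'her' -> 0
  'ate' -> 2
  'ate' -> 2
  'her' -> 0
  'her' -> 0

Encoded: [0, 2, 0, 0, 2, 2, 0, 0]


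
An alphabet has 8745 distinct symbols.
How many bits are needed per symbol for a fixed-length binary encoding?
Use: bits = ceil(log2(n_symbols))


log2(8745) = 13.0942
Bracket: 2^13 = 8192 < 8745 <= 2^14 = 16384
So ceil(log2(8745)) = 14

bits = ceil(log2(8745)) = ceil(13.0942) = 14 bits


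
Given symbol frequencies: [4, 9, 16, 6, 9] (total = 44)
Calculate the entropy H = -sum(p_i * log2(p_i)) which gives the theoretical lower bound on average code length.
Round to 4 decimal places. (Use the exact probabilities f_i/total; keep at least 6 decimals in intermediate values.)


Per-symbol terms -p_i * log2(p_i) with p_i = f_i/44:
  p = 4/44 = 0.090909: log2(p) = -3.459432, -p*log2(p) = 0.314494
  p = 9/44 = 0.204545: log2(p) = -2.289507, -p*log2(p) = 0.468308
  p = 16/44 = 0.363636: log2(p) = -1.459432, -p*log2(p) = 0.530702
  p = 6/44 = 0.136364: log2(p) = -2.874469, -p*log2(p) = 0.391973
  p = 9/44 = 0.204545: log2(p) = -2.289507, -p*log2(p) = 0.468308
H = 0.314494 + 0.468308 + 0.530702 + 0.391973 + 0.468308 = 2.173785

H = 2.1738 bits/symbol


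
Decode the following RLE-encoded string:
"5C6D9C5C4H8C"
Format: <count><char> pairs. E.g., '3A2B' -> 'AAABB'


Expanding each <count><char> pair:
  5C -> 'CCCCC'
  6D -> 'DDDDDD'
  9C -> 'CCCCCCCCC'
  5C -> 'CCCCC'
  4H -> 'HHHH'
  8C -> 'CCCCCCCC'

Decoded = CCCCCDDDDDDCCCCCCCCCCCCCCHHHHCCCCCCCC


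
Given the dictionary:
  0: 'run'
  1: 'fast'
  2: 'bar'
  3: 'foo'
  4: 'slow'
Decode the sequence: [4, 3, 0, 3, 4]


Look up each index in the dictionary:
  4 -> 'slow'
  3 -> 'foo'
  0 -> 'run'
  3 -> 'foo'
  4 -> 'slow'

Decoded: "slow foo run foo slow"


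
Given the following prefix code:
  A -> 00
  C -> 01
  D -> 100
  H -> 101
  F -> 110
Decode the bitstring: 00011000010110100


Decoding step by step:
Bits 00 -> A
Bits 01 -> C
Bits 100 -> D
Bits 00 -> A
Bits 101 -> H
Bits 101 -> H
Bits 00 -> A


Decoded message: ACDAHHA


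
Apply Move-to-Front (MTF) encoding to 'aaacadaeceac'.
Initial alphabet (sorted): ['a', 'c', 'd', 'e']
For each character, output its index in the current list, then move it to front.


MTF encoding:
'a': index 0 in ['a', 'c', 'd', 'e'] -> ['a', 'c', 'd', 'e']
'a': index 0 in ['a', 'c', 'd', 'e'] -> ['a', 'c', 'd', 'e']
'a': index 0 in ['a', 'c', 'd', 'e'] -> ['a', 'c', 'd', 'e']
'c': index 1 in ['a', 'c', 'd', 'e'] -> ['c', 'a', 'd', 'e']
'a': index 1 in ['c', 'a', 'd', 'e'] -> ['a', 'c', 'd', 'e']
'd': index 2 in ['a', 'c', 'd', 'e'] -> ['d', 'a', 'c', 'e']
'a': index 1 in ['d', 'a', 'c', 'e'] -> ['a', 'd', 'c', 'e']
'e': index 3 in ['a', 'd', 'c', 'e'] -> ['e', 'a', 'd', 'c']
'c': index 3 in ['e', 'a', 'd', 'c'] -> ['c', 'e', 'a', 'd']
'e': index 1 in ['c', 'e', 'a', 'd'] -> ['e', 'c', 'a', 'd']
'a': index 2 in ['e', 'c', 'a', 'd'] -> ['a', 'e', 'c', 'd']
'c': index 2 in ['a', 'e', 'c', 'd'] -> ['c', 'a', 'e', 'd']


Output: [0, 0, 0, 1, 1, 2, 1, 3, 3, 1, 2, 2]


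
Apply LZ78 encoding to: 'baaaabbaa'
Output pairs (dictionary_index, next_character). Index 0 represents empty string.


LZ78 encoding steps:
Dictionary: {0: ''}
Step 1: w='' (idx 0), next='b' -> output (0, 'b'), add 'b' as idx 1
Step 2: w='' (idx 0), next='a' -> output (0, 'a'), add 'a' as idx 2
Step 3: w='a' (idx 2), next='a' -> output (2, 'a'), add 'aa' as idx 3
Step 4: w='a' (idx 2), next='b' -> output (2, 'b'), add 'ab' as idx 4
Step 5: w='b' (idx 1), next='a' -> output (1, 'a'), add 'ba' as idx 5
Step 6: w='a' (idx 2), end of input -> output (2, '')


Encoded: [(0, 'b'), (0, 'a'), (2, 'a'), (2, 'b'), (1, 'a'), (2, '')]


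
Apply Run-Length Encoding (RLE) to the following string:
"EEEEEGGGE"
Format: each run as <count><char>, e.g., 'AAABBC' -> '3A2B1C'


Scanning runs left to right:
  i=0: run of 'E' x 5 -> '5E'
  i=5: run of 'G' x 3 -> '3G'
  i=8: run of 'E' x 1 -> '1E'

RLE = 5E3G1E


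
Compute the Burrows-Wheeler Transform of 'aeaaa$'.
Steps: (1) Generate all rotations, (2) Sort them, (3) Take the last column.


Rotations (sorted):
  0: $aeaaa -> last char: a
  1: a$aeaa -> last char: a
  2: aa$aea -> last char: a
  3: aaa$ae -> last char: e
  4: aeaaa$ -> last char: $
  5: eaaa$a -> last char: a


BWT = aaae$a


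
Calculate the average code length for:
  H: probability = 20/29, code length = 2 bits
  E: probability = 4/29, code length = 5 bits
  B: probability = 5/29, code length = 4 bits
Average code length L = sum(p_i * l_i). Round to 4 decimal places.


Weighted contributions p_i * l_i:
  H: (20/29) * 2 = 40/29
  E: (4/29) * 5 = 20/29
  B: (5/29) * 4 = 20/29
Sum = (40 + 20 + 20)/29 = 80/29

L = 80/29 = 2.7586 bits/symbol


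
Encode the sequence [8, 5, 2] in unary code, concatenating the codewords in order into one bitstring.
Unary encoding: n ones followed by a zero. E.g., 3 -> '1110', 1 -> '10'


Encode each number as n ones followed by a terminating 0:
  8 -> 111111110 (9 bits)
  5 -> 111110 (6 bits)
  2 -> 110 (3 bits)
Total length = 9 + 6 + 3 = 18 bits.

Unary([8, 5, 2]) = 111111110111110110 (18 bits)


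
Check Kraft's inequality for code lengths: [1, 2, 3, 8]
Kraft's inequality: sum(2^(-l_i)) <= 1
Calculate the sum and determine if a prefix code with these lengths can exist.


Sum = 2^(-1) + 2^(-2) + 2^(-3) + 2^(-8)
    = 0.5 + 0.25 + 0.125 + 0.00390625
    = 225/256 = 0.87890625
Since 0.87890625 <= 1, Kraft's inequality IS satisfied.
A prefix code with these lengths CAN exist.

Kraft sum = 0.87890625. Satisfied.


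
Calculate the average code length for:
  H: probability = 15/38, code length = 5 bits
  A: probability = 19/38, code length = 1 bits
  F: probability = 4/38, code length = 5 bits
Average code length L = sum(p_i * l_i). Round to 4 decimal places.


Weighted contributions p_i * l_i:
  H: (15/38) * 5 = 75/38
  A: (19/38) * 1 = 19/38
  F: (4/38) * 5 = 20/38
Sum = (75 + 19 + 20)/38 = 114/38

L = 114/38 = 3.0000 bits/symbol


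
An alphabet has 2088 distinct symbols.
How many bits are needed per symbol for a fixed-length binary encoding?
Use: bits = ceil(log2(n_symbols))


log2(2088) = 11.0279
Bracket: 2^11 = 2048 < 2088 <= 2^12 = 4096
So ceil(log2(2088)) = 12

bits = ceil(log2(2088)) = ceil(11.0279) = 12 bits


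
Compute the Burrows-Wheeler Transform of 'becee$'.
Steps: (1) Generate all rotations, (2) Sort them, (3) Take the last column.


Rotations (sorted):
  0: $becee -> last char: e
  1: becee$ -> last char: $
  2: cee$be -> last char: e
  3: e$bece -> last char: e
  4: ecee$b -> last char: b
  5: ee$bec -> last char: c


BWT = e$eebc


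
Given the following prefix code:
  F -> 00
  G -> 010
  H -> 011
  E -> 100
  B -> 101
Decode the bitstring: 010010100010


Decoding step by step:
Bits 010 -> G
Bits 010 -> G
Bits 100 -> E
Bits 010 -> G


Decoded message: GGEG


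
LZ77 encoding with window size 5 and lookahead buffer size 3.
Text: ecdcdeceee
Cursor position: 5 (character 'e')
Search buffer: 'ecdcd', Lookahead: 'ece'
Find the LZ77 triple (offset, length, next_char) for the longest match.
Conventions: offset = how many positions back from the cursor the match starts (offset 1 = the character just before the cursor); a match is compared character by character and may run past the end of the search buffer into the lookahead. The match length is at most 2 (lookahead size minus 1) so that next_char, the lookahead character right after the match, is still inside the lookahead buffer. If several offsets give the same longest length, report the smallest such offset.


Try each offset into the search buffer:
  offset=1 (pos 4, char 'd'): match length 0
  offset=2 (pos 3, char 'c'): match length 0
  offset=3 (pos 2, char 'd'): match length 0
  offset=4 (pos 1, char 'c'): match length 0
  offset=5 (pos 0, char 'e'): match length 2
Longest match has length 2 at offset 5.
next_char = character at position 5 + 2 = 7 -> 'e'

Best match: offset=5, length=2 (matching 'ec' starting at position 0)
LZ77 triple: (5, 2, 'e')


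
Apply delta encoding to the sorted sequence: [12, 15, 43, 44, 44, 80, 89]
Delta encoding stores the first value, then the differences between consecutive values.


First value: 12
Deltas:
  15 - 12 = 3
  43 - 15 = 28
  44 - 43 = 1
  44 - 44 = 0
  80 - 44 = 36
  89 - 80 = 9


Delta encoded: [12, 3, 28, 1, 0, 36, 9]


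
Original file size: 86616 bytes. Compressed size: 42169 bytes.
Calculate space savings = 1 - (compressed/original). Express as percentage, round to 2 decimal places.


ratio = compressed/original = 42169/86616 = 0.48685
savings = 1 - ratio = 1 - 0.48685 = 0.51315
as a percentage: 0.51315 * 100 = 51.31%

Space savings = 1 - 42169/86616 = 51.31%


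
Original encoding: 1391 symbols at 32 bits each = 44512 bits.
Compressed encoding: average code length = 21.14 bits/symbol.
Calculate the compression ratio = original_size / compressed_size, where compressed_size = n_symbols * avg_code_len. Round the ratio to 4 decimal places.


original_size = n_symbols * orig_bits = 1391 * 32 = 44512 bits
compressed_size = n_symbols * avg_code_len = 1391 * 21.14 = 29405.74 bits
ratio = original_size / compressed_size = 44512 / 29405.74 = 1.5137

Compression ratio = 1.5137


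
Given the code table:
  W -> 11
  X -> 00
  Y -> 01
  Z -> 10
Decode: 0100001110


Decoding:
01 -> Y
00 -> X
00 -> X
11 -> W
10 -> Z


Result: YXXWZ


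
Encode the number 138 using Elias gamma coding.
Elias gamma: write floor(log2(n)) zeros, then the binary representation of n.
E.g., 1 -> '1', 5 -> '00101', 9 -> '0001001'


num_bits = floor(log2(138)) + 1 = 8
leading_zeros = num_bits - 1 = 7
binary(138) = 10001010

Elias gamma(138) = '0000000' + '10001010' = 000000010001010 (15 bits)


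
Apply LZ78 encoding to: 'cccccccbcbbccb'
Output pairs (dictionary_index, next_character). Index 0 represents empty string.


LZ78 encoding steps:
Dictionary: {0: ''}
Step 1: w='' (idx 0), next='c' -> output (0, 'c'), add 'c' as idx 1
Step 2: w='c' (idx 1), next='c' -> output (1, 'c'), add 'cc' as idx 2
Step 3: w='cc' (idx 2), next='c' -> output (2, 'c'), add 'ccc' as idx 3
Step 4: w='c' (idx 1), next='b' -> output (1, 'b'), add 'cb' as idx 4
Step 5: w='cb' (idx 4), next='b' -> output (4, 'b'), add 'cbb' as idx 5
Step 6: w='cc' (idx 2), next='b' -> output (2, 'b'), add 'ccb' as idx 6


Encoded: [(0, 'c'), (1, 'c'), (2, 'c'), (1, 'b'), (4, 'b'), (2, 'b')]


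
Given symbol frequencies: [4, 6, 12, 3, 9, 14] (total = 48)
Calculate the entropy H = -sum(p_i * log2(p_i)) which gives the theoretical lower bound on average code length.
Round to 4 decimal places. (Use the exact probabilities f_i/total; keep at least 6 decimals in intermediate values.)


Per-symbol terms -p_i * log2(p_i) with p_i = f_i/48:
  p = 4/48 = 0.083333: log2(p) = -3.584963, -p*log2(p) = 0.298747
  p = 6/48 = 0.125000: log2(p) = -3.000000, -p*log2(p) = 0.375000
  p = 12/48 = 0.250000: log2(p) = -2.000000, -p*log2(p) = 0.500000
  p = 3/48 = 0.062500: log2(p) = -4.000000, -p*log2(p) = 0.250000
  p = 9/48 = 0.187500: log2(p) = -2.415037, -p*log2(p) = 0.452820
  p = 14/48 = 0.291667: log2(p) = -1.777608, -p*log2(p) = 0.518469
H = 0.298747 + 0.375000 + 0.500000 + 0.250000 + 0.452820 + 0.518469 = 2.395036

H = 2.395 bits/symbol


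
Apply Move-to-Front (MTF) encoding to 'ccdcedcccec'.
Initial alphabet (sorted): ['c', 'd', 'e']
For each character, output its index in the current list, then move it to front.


MTF encoding:
'c': index 0 in ['c', 'd', 'e'] -> ['c', 'd', 'e']
'c': index 0 in ['c', 'd', 'e'] -> ['c', 'd', 'e']
'd': index 1 in ['c', 'd', 'e'] -> ['d', 'c', 'e']
'c': index 1 in ['d', 'c', 'e'] -> ['c', 'd', 'e']
'e': index 2 in ['c', 'd', 'e'] -> ['e', 'c', 'd']
'd': index 2 in ['e', 'c', 'd'] -> ['d', 'e', 'c']
'c': index 2 in ['d', 'e', 'c'] -> ['c', 'd', 'e']
'c': index 0 in ['c', 'd', 'e'] -> ['c', 'd', 'e']
'c': index 0 in ['c', 'd', 'e'] -> ['c', 'd', 'e']
'e': index 2 in ['c', 'd', 'e'] -> ['e', 'c', 'd']
'c': index 1 in ['e', 'c', 'd'] -> ['c', 'e', 'd']


Output: [0, 0, 1, 1, 2, 2, 2, 0, 0, 2, 1]


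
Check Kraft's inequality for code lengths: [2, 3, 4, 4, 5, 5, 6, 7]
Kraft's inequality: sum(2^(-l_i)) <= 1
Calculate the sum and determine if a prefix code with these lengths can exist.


Sum = 2^(-2) + 2^(-3) + 2^(-4) + 2^(-4) + 2^(-5) + 2^(-5) + 2^(-6) + 2^(-7)
    = 0.25 + 0.125 + 0.0625 + 0.0625 + 0.03125 + 0.03125 + 0.015625 + 0.0078125
    = 75/128 = 0.5859375
Since 0.5859375 <= 1, Kraft's inequality IS satisfied.
A prefix code with these lengths CAN exist.

Kraft sum = 0.5859375. Satisfied.


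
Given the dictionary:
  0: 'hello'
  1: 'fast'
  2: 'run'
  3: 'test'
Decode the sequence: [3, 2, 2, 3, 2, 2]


Look up each index in the dictionary:
  3 -> 'test'
  2 -> 'run'
  2 -> 'run'
  3 -> 'test'
  2 -> 'run'
  2 -> 'run'

Decoded: "test run run test run run"


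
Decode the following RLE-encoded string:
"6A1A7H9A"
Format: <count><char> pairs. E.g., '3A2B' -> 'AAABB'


Expanding each <count><char> pair:
  6A -> 'AAAAAA'
  1A -> 'A'
  7H -> 'HHHHHHH'
  9A -> 'AAAAAAAAA'

Decoded = AAAAAAAHHHHHHHAAAAAAAAA


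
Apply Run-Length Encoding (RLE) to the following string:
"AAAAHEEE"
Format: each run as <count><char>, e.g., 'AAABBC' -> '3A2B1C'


Scanning runs left to right:
  i=0: run of 'A' x 4 -> '4A'
  i=4: run of 'H' x 1 -> '1H'
  i=5: run of 'E' x 3 -> '3E'

RLE = 4A1H3E


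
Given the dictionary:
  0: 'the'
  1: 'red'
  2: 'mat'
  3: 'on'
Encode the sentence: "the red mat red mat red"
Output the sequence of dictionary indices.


Look up each word in the dictionary:
  'the' -> 0
  'red' -> 1
  'mat' -> 2
  'red' -> 1
  'mat' -> 2
  'red' -> 1

Encoded: [0, 1, 2, 1, 2, 1]


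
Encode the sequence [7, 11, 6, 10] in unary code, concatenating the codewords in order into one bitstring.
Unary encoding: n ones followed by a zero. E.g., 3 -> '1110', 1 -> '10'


Encode each number as n ones followed by a terminating 0:
  7 -> 11111110 (8 bits)
  11 -> 111111111110 (12 bits)
  6 -> 1111110 (7 bits)
  10 -> 11111111110 (11 bits)
Total length = 8 + 12 + 7 + 11 = 38 bits.

Unary([7, 11, 6, 10]) = 11111110111111111110111111011111111110 (38 bits)


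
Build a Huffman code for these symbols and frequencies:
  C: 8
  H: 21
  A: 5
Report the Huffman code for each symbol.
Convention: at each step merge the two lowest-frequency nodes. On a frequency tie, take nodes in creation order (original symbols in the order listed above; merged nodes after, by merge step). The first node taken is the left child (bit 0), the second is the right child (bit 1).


Huffman tree construction:
Step 1: Merge A(5) + C(8) = 13
Step 2: Merge (A+C)(13) + H(21) = 34
Read each symbol's code off the tree from the root (left child = 0, right child = 1).

Codes:
  C: 01 (length 2)
  H: 1 (length 1)
  A: 00 (length 2)
Average code length: 47/34 = 1.3824 bits/symbol


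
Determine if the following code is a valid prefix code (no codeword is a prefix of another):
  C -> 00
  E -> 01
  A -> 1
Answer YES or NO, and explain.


Checking each pair (does one codeword prefix another?):
  C='00' vs E='01': no prefix
  C='00' vs A='1': no prefix
  E='01' vs C='00': no prefix
  E='01' vs A='1': no prefix
  A='1' vs C='00': no prefix
  A='1' vs E='01': no prefix
No violation found over all pairs.

YES -- this is a valid prefix code. No codeword is a prefix of any other codeword.


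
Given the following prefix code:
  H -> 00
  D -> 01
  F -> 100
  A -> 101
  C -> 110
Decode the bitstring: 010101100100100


Decoding step by step:
Bits 01 -> D
Bits 01 -> D
Bits 01 -> D
Bits 100 -> F
Bits 100 -> F
Bits 100 -> F


Decoded message: DDDFFF


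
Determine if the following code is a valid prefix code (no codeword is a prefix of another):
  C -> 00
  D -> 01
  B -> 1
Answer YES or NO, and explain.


Checking each pair (does one codeword prefix another?):
  C='00' vs D='01': no prefix
  C='00' vs B='1': no prefix
  D='01' vs C='00': no prefix
  D='01' vs B='1': no prefix
  B='1' vs C='00': no prefix
  B='1' vs D='01': no prefix
No violation found over all pairs.

YES -- this is a valid prefix code. No codeword is a prefix of any other codeword.


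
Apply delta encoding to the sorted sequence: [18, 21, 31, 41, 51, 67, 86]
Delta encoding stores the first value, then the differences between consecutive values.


First value: 18
Deltas:
  21 - 18 = 3
  31 - 21 = 10
  41 - 31 = 10
  51 - 41 = 10
  67 - 51 = 16
  86 - 67 = 19


Delta encoded: [18, 3, 10, 10, 10, 16, 19]


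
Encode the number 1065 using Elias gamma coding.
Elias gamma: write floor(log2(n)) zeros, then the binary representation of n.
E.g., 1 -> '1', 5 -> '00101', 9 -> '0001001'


num_bits = floor(log2(1065)) + 1 = 11
leading_zeros = num_bits - 1 = 10
binary(1065) = 10000101001

Elias gamma(1065) = '0000000000' + '10000101001' = 000000000010000101001 (21 bits)


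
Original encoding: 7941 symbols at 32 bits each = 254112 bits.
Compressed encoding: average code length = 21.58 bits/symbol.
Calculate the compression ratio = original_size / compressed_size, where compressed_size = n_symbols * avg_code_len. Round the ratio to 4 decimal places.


original_size = n_symbols * orig_bits = 7941 * 32 = 254112 bits
compressed_size = n_symbols * avg_code_len = 7941 * 21.58 = 171366.78 bits
ratio = original_size / compressed_size = 254112 / 171366.78 = 1.4829

Compression ratio = 1.4829


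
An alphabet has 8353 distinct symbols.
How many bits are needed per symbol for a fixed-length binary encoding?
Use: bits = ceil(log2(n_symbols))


log2(8353) = 13.0281
Bracket: 2^13 = 8192 < 8353 <= 2^14 = 16384
So ceil(log2(8353)) = 14

bits = ceil(log2(8353)) = ceil(13.0281) = 14 bits


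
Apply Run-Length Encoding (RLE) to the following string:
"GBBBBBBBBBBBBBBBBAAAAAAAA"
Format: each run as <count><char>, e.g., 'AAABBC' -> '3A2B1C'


Scanning runs left to right:
  i=0: run of 'G' x 1 -> '1G'
  i=1: run of 'B' x 16 -> '16B'
  i=17: run of 'A' x 8 -> '8A'

RLE = 1G16B8A


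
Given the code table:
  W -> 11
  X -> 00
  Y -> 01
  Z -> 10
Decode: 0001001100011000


Decoding:
00 -> X
01 -> Y
00 -> X
11 -> W
00 -> X
01 -> Y
10 -> Z
00 -> X


Result: XYXWXYZX


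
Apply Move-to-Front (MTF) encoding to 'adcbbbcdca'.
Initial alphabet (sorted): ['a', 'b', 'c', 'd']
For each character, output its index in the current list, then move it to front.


MTF encoding:
'a': index 0 in ['a', 'b', 'c', 'd'] -> ['a', 'b', 'c', 'd']
'd': index 3 in ['a', 'b', 'c', 'd'] -> ['d', 'a', 'b', 'c']
'c': index 3 in ['d', 'a', 'b', 'c'] -> ['c', 'd', 'a', 'b']
'b': index 3 in ['c', 'd', 'a', 'b'] -> ['b', 'c', 'd', 'a']
'b': index 0 in ['b', 'c', 'd', 'a'] -> ['b', 'c', 'd', 'a']
'b': index 0 in ['b', 'c', 'd', 'a'] -> ['b', 'c', 'd', 'a']
'c': index 1 in ['b', 'c', 'd', 'a'] -> ['c', 'b', 'd', 'a']
'd': index 2 in ['c', 'b', 'd', 'a'] -> ['d', 'c', 'b', 'a']
'c': index 1 in ['d', 'c', 'b', 'a'] -> ['c', 'd', 'b', 'a']
'a': index 3 in ['c', 'd', 'b', 'a'] -> ['a', 'c', 'd', 'b']


Output: [0, 3, 3, 3, 0, 0, 1, 2, 1, 3]
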